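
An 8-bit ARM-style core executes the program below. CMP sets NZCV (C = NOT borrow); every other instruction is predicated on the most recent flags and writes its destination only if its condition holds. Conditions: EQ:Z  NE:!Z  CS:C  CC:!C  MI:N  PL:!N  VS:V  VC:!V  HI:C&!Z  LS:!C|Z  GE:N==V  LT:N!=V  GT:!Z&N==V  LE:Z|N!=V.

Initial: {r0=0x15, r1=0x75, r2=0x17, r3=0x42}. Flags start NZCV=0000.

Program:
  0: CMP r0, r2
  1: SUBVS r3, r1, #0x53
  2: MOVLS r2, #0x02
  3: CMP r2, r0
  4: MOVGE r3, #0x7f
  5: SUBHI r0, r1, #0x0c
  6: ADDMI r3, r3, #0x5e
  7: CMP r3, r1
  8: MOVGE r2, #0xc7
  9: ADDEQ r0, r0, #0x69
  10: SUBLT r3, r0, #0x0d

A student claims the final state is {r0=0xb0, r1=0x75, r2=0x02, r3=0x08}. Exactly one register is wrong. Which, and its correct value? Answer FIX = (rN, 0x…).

0: ✓ CMP  NZCV=1000
1: · SUBVS
2: ✓ MOVLS  r2←0x02
3: ✓ CMP  NZCV=1000
4: · MOVGE
5: · SUBHI
6: ✓ ADDMI  r3←0xa0
7: ✓ CMP  NZCV=0011
8: · MOVGE
9: · ADDEQ
10: ✓ SUBLT  r3←0x08

FIX = (r0, 0x15)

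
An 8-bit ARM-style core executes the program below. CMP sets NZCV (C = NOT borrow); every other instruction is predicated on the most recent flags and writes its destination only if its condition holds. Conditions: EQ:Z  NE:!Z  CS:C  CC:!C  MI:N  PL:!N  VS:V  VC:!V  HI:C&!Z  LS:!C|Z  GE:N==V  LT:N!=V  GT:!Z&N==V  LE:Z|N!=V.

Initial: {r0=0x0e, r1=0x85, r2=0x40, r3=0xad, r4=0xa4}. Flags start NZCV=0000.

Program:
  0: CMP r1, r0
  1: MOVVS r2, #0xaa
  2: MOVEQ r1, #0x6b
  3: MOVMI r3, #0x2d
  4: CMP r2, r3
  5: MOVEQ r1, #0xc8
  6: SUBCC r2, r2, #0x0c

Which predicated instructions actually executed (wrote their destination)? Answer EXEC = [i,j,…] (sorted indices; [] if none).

EXEC = [1,6]

[0] flags=0011 → (cmp)
[1] flags=0011 VS?T → r2=0xaa
[2] flags=0011 EQ?F → skip
[3] flags=0011 MI?F → skip
[4] flags=1000 → (cmp)
[5] flags=1000 EQ?F → skip
[6] flags=1000 CC?T → r2=0x9e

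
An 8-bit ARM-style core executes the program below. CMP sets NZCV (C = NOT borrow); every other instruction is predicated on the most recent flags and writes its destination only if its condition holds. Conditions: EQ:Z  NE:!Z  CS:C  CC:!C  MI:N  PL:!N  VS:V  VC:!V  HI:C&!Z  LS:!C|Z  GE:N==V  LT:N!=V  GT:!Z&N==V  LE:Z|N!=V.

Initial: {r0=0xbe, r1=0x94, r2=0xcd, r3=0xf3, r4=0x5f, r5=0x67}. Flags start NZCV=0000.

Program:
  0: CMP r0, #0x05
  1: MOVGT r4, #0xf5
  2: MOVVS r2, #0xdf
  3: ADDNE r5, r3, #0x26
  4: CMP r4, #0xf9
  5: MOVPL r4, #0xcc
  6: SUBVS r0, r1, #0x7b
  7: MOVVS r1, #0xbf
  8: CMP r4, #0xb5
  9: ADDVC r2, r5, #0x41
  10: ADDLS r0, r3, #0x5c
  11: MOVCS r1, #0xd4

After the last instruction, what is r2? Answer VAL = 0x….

VAL = 0x5a

0: ✓ CMP  NZCV=1010
1: · MOVGT
2: · MOVVS
3: ✓ ADDNE  r5←0x19
4: ✓ CMP  NZCV=0000
5: ✓ MOVPL  r4←0xcc
6: · SUBVS
7: · MOVVS
8: ✓ CMP  NZCV=0010
9: ✓ ADDVC  r2←0x5a
10: · ADDLS
11: ✓ MOVCS  r1←0xd4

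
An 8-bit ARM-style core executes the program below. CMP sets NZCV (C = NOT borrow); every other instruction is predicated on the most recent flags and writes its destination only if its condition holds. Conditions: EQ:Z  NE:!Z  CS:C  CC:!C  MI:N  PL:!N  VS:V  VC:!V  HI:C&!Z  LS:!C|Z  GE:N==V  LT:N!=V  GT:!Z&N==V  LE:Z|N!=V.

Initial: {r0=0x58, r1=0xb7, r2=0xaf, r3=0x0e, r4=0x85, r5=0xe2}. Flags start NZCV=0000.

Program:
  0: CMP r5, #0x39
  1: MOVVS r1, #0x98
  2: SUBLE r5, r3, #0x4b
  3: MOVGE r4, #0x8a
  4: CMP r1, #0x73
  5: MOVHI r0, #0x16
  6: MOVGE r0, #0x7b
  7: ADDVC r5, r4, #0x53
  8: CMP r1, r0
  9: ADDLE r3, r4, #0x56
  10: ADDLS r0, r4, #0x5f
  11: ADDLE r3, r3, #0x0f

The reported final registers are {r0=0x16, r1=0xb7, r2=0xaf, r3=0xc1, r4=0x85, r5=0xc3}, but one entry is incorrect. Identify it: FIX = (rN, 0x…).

FIX = (r3, 0xea)

0: ✓ CMP  NZCV=1010
1: · MOVVS
2: ✓ SUBLE  r5←0xc3
3: · MOVGE
4: ✓ CMP  NZCV=0011
5: ✓ MOVHI  r0←0x16
6: · MOVGE
7: · ADDVC
8: ✓ CMP  NZCV=1010
9: ✓ ADDLE  r3←0xdb
10: · ADDLS
11: ✓ ADDLE  r3←0xea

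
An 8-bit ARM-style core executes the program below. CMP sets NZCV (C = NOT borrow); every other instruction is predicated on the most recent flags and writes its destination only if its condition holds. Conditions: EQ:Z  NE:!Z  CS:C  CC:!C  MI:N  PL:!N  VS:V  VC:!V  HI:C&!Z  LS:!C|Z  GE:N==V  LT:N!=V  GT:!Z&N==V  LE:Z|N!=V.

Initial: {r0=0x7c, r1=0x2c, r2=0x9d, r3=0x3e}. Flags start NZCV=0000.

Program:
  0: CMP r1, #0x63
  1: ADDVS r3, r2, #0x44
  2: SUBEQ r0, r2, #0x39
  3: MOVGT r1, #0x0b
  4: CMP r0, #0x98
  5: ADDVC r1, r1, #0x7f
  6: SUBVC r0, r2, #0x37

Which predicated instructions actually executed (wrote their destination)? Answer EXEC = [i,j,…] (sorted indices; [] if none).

[0] flags=1000 → (cmp)
[1] flags=1000 VS?F → skip
[2] flags=1000 EQ?F → skip
[3] flags=1000 GT?F → skip
[4] flags=1001 → (cmp)
[5] flags=1001 VC?F → skip
[6] flags=1001 VC?F → skip

EXEC = []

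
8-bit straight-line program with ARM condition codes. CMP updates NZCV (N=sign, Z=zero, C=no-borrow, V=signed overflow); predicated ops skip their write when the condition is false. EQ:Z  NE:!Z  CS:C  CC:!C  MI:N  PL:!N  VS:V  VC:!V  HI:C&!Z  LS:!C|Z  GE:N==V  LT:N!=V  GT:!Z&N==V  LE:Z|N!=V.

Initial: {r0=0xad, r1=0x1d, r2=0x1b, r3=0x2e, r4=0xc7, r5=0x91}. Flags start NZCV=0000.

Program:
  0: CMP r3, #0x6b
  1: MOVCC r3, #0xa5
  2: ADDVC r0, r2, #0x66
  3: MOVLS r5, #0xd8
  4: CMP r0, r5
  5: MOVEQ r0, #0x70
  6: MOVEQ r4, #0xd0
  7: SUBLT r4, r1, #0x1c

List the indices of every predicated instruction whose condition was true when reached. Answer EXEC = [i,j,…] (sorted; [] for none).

EXEC = [1,2,3,7]

[0] flags=1000 → (cmp)
[1] flags=1000 CC?T → r3=0xa5
[2] flags=1000 VC?T → r0=0x81
[3] flags=1000 LS?T → r5=0xd8
[4] flags=1000 → (cmp)
[5] flags=1000 EQ?F → skip
[6] flags=1000 EQ?F → skip
[7] flags=1000 LT?T → r4=0x01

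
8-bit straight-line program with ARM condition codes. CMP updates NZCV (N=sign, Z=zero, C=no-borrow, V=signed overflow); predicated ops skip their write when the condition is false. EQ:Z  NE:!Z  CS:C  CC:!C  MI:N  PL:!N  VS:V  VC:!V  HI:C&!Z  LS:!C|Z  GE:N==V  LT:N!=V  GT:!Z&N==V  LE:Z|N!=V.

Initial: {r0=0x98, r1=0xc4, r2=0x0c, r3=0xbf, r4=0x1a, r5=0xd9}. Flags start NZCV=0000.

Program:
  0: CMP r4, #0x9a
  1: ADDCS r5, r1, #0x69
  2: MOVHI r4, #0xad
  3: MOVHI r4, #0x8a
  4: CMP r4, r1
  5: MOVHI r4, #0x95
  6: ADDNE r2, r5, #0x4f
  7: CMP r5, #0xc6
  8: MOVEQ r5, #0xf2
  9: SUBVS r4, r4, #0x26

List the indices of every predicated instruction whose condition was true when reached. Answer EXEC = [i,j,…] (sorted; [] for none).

0: ✓ CMP  NZCV=1001
1: · ADDCS
2: · MOVHI
3: · MOVHI
4: ✓ CMP  NZCV=0000
5: · MOVHI
6: ✓ ADDNE  r2←0x28
7: ✓ CMP  NZCV=0010
8: · MOVEQ
9: · SUBVS

EXEC = [6]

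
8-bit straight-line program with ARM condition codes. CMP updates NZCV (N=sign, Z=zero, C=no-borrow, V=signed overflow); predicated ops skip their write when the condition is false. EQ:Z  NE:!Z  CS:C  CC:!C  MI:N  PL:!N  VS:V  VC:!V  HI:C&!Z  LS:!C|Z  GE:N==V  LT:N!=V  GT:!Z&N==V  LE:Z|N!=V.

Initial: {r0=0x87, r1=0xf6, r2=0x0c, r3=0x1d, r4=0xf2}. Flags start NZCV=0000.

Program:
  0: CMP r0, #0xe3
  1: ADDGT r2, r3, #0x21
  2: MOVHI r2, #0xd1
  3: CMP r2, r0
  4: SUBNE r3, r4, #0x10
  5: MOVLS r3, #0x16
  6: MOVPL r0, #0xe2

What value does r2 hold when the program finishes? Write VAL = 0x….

0: ✓ CMP  NZCV=1000
1: · ADDGT
2: · MOVHI
3: ✓ CMP  NZCV=1001
4: ✓ SUBNE  r3←0xe2
5: ✓ MOVLS  r3←0x16
6: · MOVPL

VAL = 0x0c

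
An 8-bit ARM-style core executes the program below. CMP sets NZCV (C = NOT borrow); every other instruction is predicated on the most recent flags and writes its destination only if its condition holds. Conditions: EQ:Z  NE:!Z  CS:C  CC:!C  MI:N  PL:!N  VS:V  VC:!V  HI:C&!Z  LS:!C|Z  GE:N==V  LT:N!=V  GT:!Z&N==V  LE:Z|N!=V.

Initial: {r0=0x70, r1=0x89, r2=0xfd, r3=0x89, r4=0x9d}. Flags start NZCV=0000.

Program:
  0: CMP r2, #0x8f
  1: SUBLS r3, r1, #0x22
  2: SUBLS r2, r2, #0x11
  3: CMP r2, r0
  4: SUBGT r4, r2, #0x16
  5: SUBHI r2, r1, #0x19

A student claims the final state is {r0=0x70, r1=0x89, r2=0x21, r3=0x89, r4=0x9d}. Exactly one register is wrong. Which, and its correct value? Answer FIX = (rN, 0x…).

0: ✓ CMP  NZCV=0010
1: · SUBLS
2: · SUBLS
3: ✓ CMP  NZCV=1010
4: · SUBGT
5: ✓ SUBHI  r2←0x70

FIX = (r2, 0x70)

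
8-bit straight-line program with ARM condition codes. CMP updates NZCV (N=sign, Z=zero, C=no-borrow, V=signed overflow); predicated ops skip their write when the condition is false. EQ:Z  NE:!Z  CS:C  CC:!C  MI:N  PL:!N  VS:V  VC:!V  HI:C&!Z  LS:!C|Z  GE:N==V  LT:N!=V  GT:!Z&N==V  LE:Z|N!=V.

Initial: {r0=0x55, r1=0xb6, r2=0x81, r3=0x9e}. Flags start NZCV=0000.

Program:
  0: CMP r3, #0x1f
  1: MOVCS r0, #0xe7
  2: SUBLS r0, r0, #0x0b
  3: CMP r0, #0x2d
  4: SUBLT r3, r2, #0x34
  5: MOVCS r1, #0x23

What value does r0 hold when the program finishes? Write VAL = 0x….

0: ✓ CMP  NZCV=0011
1: ✓ MOVCS  r0←0xe7
2: · SUBLS
3: ✓ CMP  NZCV=1010
4: ✓ SUBLT  r3←0x4d
5: ✓ MOVCS  r1←0x23

VAL = 0xe7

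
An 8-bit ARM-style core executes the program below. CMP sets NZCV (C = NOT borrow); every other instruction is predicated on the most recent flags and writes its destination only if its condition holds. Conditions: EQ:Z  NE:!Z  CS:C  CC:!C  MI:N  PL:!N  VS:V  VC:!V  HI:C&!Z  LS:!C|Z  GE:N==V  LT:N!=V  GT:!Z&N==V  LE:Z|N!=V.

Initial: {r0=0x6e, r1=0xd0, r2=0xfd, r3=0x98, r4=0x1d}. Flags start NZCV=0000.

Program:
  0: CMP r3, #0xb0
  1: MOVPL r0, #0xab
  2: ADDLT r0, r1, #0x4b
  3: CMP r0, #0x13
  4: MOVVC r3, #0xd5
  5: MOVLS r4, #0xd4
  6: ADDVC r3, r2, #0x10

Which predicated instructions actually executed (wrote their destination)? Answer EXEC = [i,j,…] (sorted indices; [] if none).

EXEC = [2,4,6]

[0] flags=1000 → (cmp)
[1] flags=1000 PL?F → skip
[2] flags=1000 LT?T → r0=0x1b
[3] flags=0010 → (cmp)
[4] flags=0010 VC?T → r3=0xd5
[5] flags=0010 LS?F → skip
[6] flags=0010 VC?T → r3=0x0d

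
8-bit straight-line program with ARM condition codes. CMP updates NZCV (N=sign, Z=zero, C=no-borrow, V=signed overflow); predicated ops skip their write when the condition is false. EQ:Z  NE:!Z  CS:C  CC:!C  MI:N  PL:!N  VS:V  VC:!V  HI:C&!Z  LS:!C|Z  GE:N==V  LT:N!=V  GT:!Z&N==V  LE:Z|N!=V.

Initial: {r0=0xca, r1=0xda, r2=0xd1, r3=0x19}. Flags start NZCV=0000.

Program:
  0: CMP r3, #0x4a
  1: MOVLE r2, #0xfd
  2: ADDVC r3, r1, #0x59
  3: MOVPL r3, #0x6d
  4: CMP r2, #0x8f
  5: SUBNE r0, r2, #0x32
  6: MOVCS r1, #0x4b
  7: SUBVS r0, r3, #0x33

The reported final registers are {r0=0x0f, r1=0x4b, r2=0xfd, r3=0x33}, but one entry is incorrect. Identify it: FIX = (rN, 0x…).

FIX = (r0, 0xcb)

[0] flags=1000 → (cmp)
[1] flags=1000 LE?T → r2=0xfd
[2] flags=1000 VC?T → r3=0x33
[3] flags=1000 PL?F → skip
[4] flags=0010 → (cmp)
[5] flags=0010 NE?T → r0=0xcb
[6] flags=0010 CS?T → r1=0x4b
[7] flags=0010 VS?F → skip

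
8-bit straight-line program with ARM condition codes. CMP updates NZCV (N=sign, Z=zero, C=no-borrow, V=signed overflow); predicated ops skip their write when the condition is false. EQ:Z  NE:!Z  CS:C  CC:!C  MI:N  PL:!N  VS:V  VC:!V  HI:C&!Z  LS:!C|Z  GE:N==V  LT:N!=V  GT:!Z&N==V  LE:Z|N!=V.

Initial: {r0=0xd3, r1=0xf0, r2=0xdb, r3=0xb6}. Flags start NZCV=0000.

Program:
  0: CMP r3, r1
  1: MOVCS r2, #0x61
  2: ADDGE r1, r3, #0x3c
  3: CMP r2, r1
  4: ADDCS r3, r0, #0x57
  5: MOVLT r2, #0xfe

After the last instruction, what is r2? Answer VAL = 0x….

0: ✓ CMP  NZCV=1000
1: · MOVCS
2: · ADDGE
3: ✓ CMP  NZCV=1000
4: · ADDCS
5: ✓ MOVLT  r2←0xfe

VAL = 0xfe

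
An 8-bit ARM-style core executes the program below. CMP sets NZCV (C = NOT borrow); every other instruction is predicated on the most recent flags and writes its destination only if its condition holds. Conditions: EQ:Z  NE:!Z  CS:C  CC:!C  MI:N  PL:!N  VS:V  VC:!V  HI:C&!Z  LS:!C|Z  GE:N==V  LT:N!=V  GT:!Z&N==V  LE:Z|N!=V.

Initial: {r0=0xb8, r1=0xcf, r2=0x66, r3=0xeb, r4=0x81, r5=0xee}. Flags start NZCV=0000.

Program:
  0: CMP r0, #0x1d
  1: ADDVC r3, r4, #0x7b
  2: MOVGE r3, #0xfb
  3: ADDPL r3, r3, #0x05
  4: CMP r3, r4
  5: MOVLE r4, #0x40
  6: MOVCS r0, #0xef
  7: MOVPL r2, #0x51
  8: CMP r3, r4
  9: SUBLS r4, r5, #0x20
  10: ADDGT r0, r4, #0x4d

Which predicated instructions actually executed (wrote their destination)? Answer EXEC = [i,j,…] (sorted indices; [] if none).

EXEC = [1,6,7,10]

[0] flags=1010 → (cmp)
[1] flags=1010 VC?T → r3=0xfc
[2] flags=1010 GE?F → skip
[3] flags=1010 PL?F → skip
[4] flags=0010 → (cmp)
[5] flags=0010 LE?F → skip
[6] flags=0010 CS?T → r0=0xef
[7] flags=0010 PL?T → r2=0x51
[8] flags=0010 → (cmp)
[9] flags=0010 LS?F → skip
[10] flags=0010 GT?T → r0=0xce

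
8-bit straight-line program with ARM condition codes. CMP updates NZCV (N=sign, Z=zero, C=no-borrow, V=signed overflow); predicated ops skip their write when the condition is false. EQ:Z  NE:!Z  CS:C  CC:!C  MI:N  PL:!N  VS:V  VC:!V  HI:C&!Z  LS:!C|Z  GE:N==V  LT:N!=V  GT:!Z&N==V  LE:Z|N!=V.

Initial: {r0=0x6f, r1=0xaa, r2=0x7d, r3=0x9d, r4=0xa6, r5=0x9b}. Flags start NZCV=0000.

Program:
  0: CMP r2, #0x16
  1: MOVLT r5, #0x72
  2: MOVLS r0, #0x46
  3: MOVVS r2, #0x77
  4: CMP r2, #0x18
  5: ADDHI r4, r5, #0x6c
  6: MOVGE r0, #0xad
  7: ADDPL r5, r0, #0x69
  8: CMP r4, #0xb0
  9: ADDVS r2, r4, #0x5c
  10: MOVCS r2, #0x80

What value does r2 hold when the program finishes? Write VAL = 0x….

VAL = 0x7d

0: ✓ CMP  NZCV=0010
1: · MOVLT
2: · MOVLS
3: · MOVVS
4: ✓ CMP  NZCV=0010
5: ✓ ADDHI  r4←0x07
6: ✓ MOVGE  r0←0xad
7: ✓ ADDPL  r5←0x16
8: ✓ CMP  NZCV=0000
9: · ADDVS
10: · MOVCS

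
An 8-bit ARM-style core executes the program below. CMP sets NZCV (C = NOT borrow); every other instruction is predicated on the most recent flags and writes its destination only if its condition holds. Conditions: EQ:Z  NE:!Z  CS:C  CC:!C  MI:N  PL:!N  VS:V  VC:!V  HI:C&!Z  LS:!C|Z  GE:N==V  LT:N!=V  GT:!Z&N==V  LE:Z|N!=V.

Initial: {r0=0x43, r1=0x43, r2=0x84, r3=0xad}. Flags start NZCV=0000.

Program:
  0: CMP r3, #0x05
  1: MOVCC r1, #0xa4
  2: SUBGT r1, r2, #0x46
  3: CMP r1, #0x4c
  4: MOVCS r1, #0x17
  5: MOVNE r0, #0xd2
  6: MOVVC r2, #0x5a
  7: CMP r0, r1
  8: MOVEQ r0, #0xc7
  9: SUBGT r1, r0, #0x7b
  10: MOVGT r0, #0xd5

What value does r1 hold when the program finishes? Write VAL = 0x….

[0] flags=1010 → (cmp)
[1] flags=1010 CC?F → skip
[2] flags=1010 GT?F → skip
[3] flags=1000 → (cmp)
[4] flags=1000 CS?F → skip
[5] flags=1000 NE?T → r0=0xd2
[6] flags=1000 VC?T → r2=0x5a
[7] flags=1010 → (cmp)
[8] flags=1010 EQ?F → skip
[9] flags=1010 GT?F → skip
[10] flags=1010 GT?F → skip

VAL = 0x43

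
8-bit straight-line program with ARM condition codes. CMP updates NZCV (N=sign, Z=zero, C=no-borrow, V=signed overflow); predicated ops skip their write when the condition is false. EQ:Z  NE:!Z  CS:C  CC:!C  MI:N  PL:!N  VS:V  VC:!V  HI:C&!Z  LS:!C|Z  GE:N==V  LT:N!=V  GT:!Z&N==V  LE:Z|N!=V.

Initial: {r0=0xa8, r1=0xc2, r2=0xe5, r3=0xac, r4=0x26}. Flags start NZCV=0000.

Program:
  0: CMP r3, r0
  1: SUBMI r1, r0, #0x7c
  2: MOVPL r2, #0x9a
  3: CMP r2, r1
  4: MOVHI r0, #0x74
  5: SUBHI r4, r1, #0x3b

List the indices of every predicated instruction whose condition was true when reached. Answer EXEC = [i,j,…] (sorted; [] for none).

0: ✓ CMP  NZCV=0010
1: · SUBMI
2: ✓ MOVPL  r2←0x9a
3: ✓ CMP  NZCV=1000
4: · MOVHI
5: · SUBHI

EXEC = [2]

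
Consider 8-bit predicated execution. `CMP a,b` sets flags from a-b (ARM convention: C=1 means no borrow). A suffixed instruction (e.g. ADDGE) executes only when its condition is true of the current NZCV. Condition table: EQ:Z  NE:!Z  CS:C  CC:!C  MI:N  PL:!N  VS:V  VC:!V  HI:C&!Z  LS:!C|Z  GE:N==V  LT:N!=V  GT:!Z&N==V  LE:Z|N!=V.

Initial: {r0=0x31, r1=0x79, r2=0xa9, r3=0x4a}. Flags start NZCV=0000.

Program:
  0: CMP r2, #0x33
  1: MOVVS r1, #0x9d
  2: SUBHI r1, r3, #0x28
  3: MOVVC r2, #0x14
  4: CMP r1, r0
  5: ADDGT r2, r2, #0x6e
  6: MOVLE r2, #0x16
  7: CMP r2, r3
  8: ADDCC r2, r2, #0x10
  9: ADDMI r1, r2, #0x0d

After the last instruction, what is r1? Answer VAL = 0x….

[0] flags=0011 → (cmp)
[1] flags=0011 VS?T → r1=0x9d
[2] flags=0011 HI?T → r1=0x22
[3] flags=0011 VC?F → skip
[4] flags=1000 → (cmp)
[5] flags=1000 GT?F → skip
[6] flags=1000 LE?T → r2=0x16
[7] flags=1000 → (cmp)
[8] flags=1000 CC?T → r2=0x26
[9] flags=1000 MI?T → r1=0x33

VAL = 0x33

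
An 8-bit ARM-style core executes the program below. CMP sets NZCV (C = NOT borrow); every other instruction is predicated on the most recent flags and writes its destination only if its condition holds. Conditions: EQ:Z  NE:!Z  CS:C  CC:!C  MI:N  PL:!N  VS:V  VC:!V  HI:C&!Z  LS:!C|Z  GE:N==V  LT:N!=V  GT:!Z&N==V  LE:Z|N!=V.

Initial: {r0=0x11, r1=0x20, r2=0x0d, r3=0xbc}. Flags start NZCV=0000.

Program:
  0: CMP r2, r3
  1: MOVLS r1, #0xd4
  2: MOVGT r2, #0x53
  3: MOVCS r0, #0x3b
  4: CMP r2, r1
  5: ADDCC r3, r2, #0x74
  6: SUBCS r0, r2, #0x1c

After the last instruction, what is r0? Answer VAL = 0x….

0: ✓ CMP  NZCV=0000
1: ✓ MOVLS  r1←0xd4
2: ✓ MOVGT  r2←0x53
3: · MOVCS
4: ✓ CMP  NZCV=0000
5: ✓ ADDCC  r3←0xc7
6: · SUBCS

VAL = 0x11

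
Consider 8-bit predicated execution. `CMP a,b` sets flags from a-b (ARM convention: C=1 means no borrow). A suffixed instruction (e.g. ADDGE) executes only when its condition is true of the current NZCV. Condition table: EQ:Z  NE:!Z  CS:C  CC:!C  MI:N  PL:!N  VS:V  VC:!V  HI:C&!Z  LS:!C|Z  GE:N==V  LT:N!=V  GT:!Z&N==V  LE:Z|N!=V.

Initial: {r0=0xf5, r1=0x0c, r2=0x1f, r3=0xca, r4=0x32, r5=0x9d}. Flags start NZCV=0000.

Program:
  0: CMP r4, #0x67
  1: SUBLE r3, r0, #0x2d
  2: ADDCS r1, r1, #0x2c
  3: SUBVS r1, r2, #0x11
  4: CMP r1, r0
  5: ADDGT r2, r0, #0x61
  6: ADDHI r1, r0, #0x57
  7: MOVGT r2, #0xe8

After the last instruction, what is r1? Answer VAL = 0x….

[0] flags=1000 → (cmp)
[1] flags=1000 LE?T → r3=0xc8
[2] flags=1000 CS?F → skip
[3] flags=1000 VS?F → skip
[4] flags=0000 → (cmp)
[5] flags=0000 GT?T → r2=0x56
[6] flags=0000 HI?F → skip
[7] flags=0000 GT?T → r2=0xe8

VAL = 0x0c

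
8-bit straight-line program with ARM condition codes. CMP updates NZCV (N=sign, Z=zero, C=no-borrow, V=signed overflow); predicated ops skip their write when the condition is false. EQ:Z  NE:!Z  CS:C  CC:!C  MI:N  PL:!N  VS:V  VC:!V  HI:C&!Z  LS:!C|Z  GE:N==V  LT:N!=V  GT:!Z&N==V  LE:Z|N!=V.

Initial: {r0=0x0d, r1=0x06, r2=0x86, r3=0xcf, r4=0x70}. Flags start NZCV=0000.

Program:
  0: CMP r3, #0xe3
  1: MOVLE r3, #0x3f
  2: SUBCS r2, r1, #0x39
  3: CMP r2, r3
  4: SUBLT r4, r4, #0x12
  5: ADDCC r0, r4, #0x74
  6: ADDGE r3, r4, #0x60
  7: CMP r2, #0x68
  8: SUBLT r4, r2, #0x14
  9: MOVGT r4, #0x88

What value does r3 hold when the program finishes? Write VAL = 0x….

VAL = 0x3f

0: ✓ CMP  NZCV=1000
1: ✓ MOVLE  r3←0x3f
2: · SUBCS
3: ✓ CMP  NZCV=0011
4: ✓ SUBLT  r4←0x5e
5: · ADDCC
6: · ADDGE
7: ✓ CMP  NZCV=0011
8: ✓ SUBLT  r4←0x72
9: · MOVGT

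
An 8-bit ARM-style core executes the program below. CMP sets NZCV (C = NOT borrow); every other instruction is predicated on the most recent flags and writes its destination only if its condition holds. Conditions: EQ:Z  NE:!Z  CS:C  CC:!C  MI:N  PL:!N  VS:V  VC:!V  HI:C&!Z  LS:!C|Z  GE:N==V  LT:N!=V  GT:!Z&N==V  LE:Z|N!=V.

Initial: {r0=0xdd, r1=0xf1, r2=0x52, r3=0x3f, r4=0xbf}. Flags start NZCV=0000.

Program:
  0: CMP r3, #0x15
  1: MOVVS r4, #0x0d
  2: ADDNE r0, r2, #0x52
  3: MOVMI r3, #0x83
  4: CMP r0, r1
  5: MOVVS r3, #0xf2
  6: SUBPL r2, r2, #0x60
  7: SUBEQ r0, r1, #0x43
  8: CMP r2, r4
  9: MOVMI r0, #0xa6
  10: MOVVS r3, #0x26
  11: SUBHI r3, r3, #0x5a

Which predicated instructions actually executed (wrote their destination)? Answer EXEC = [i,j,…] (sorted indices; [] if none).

[0] flags=0010 → (cmp)
[1] flags=0010 VS?F → skip
[2] flags=0010 NE?T → r0=0xa4
[3] flags=0010 MI?F → skip
[4] flags=1000 → (cmp)
[5] flags=1000 VS?F → skip
[6] flags=1000 PL?F → skip
[7] flags=1000 EQ?F → skip
[8] flags=1001 → (cmp)
[9] flags=1001 MI?T → r0=0xa6
[10] flags=1001 VS?T → r3=0x26
[11] flags=1001 HI?F → skip

EXEC = [2,9,10]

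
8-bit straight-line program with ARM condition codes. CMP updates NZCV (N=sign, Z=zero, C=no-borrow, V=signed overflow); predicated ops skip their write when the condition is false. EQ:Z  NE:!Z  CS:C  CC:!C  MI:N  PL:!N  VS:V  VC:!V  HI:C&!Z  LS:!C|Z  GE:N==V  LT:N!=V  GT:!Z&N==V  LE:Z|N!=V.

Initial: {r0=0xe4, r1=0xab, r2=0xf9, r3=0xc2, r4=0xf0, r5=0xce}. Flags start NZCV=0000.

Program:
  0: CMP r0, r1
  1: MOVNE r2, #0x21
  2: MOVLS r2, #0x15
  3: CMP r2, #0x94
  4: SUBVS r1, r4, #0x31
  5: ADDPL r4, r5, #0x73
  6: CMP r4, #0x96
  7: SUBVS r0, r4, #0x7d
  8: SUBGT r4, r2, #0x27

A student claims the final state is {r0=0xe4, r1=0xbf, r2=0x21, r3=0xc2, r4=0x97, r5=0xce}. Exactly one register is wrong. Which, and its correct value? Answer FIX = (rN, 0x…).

FIX = (r4, 0xfa)

0: ✓ CMP  NZCV=0010
1: ✓ MOVNE  r2←0x21
2: · MOVLS
3: ✓ CMP  NZCV=1001
4: ✓ SUBVS  r1←0xbf
5: · ADDPL
6: ✓ CMP  NZCV=0010
7: · SUBVS
8: ✓ SUBGT  r4←0xfa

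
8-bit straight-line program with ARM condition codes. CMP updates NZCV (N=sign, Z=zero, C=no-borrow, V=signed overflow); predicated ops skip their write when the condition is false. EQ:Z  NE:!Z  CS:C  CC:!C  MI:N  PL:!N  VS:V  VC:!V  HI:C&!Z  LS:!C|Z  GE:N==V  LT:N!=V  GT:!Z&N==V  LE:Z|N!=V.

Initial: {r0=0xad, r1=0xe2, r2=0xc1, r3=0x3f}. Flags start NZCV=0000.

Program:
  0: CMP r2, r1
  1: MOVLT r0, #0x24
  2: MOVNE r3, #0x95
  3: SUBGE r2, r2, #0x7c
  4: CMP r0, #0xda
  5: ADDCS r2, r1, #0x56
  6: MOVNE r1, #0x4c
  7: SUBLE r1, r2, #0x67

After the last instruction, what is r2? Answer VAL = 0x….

[0] flags=1000 → (cmp)
[1] flags=1000 LT?T → r0=0x24
[2] flags=1000 NE?T → r3=0x95
[3] flags=1000 GE?F → skip
[4] flags=0000 → (cmp)
[5] flags=0000 CS?F → skip
[6] flags=0000 NE?T → r1=0x4c
[7] flags=0000 LE?F → skip

VAL = 0xc1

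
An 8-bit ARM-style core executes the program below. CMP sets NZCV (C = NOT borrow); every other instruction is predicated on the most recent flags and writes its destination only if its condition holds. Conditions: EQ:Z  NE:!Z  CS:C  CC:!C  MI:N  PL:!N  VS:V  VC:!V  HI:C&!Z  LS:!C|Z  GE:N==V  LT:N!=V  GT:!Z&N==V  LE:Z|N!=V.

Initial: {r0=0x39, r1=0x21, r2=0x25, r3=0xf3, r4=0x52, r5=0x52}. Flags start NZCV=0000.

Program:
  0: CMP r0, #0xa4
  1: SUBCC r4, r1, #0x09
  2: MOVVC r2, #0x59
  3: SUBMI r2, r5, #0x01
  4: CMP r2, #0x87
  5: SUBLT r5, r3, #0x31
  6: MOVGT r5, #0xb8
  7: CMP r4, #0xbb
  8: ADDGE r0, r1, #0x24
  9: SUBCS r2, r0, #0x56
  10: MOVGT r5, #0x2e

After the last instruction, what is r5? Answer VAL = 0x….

VAL = 0x2e

0: ✓ CMP  NZCV=1001
1: ✓ SUBCC  r4←0x18
2: · MOVVC
3: ✓ SUBMI  r2←0x51
4: ✓ CMP  NZCV=1001
5: · SUBLT
6: ✓ MOVGT  r5←0xb8
7: ✓ CMP  NZCV=0000
8: ✓ ADDGE  r0←0x45
9: · SUBCS
10: ✓ MOVGT  r5←0x2e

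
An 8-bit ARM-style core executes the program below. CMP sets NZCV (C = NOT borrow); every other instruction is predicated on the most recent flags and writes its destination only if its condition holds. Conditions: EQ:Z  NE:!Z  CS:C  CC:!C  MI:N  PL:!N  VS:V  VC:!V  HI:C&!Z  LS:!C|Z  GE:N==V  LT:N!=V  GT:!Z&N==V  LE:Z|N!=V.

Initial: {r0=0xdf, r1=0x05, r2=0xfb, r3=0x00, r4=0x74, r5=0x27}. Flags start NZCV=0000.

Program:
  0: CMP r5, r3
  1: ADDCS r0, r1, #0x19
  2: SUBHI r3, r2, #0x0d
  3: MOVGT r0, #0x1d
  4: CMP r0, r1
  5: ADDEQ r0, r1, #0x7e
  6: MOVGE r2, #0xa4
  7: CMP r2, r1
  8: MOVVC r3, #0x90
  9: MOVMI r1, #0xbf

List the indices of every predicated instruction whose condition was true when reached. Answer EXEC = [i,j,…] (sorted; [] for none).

EXEC = [1,2,3,6,8,9]

0: ✓ CMP  NZCV=0010
1: ✓ ADDCS  r0←0x1e
2: ✓ SUBHI  r3←0xee
3: ✓ MOVGT  r0←0x1d
4: ✓ CMP  NZCV=0010
5: · ADDEQ
6: ✓ MOVGE  r2←0xa4
7: ✓ CMP  NZCV=1010
8: ✓ MOVVC  r3←0x90
9: ✓ MOVMI  r1←0xbf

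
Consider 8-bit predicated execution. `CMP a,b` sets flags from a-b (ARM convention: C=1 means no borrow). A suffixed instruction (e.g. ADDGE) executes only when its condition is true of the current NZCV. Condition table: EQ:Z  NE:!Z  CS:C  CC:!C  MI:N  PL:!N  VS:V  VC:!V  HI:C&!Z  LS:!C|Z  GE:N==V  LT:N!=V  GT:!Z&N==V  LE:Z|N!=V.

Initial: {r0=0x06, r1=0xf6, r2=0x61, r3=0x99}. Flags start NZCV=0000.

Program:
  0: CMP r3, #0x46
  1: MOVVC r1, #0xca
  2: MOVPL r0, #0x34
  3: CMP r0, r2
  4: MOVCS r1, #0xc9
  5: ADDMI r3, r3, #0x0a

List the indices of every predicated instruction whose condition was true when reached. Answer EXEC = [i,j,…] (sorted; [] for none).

EXEC = [2,5]

0: ✓ CMP  NZCV=0011
1: · MOVVC
2: ✓ MOVPL  r0←0x34
3: ✓ CMP  NZCV=1000
4: · MOVCS
5: ✓ ADDMI  r3←0xa3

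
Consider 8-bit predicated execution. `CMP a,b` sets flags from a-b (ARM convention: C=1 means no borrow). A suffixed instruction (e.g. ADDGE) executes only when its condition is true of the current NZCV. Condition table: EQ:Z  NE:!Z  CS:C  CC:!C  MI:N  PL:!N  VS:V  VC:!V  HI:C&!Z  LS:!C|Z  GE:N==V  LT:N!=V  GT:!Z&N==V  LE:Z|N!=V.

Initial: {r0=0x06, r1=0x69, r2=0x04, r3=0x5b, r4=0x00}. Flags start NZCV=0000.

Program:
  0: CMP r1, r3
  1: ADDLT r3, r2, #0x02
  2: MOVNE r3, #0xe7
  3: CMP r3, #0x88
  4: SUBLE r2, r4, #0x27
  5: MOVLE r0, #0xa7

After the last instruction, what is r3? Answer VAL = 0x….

[0] flags=0010 → (cmp)
[1] flags=0010 LT?F → skip
[2] flags=0010 NE?T → r3=0xe7
[3] flags=0010 → (cmp)
[4] flags=0010 LE?F → skip
[5] flags=0010 LE?F → skip

VAL = 0xe7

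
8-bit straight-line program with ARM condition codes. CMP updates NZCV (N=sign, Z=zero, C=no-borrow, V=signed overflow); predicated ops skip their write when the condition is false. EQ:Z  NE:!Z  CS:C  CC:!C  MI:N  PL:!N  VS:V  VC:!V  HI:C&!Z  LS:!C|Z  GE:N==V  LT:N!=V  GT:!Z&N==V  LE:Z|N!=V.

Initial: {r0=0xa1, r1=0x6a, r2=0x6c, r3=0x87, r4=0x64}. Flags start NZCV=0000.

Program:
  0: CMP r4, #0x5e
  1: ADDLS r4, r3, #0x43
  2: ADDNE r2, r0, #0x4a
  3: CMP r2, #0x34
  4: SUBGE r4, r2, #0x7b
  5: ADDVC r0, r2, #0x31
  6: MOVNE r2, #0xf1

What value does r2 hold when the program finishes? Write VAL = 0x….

VAL = 0xf1

0: ✓ CMP  NZCV=0010
1: · ADDLS
2: ✓ ADDNE  r2←0xeb
3: ✓ CMP  NZCV=1010
4: · SUBGE
5: ✓ ADDVC  r0←0x1c
6: ✓ MOVNE  r2←0xf1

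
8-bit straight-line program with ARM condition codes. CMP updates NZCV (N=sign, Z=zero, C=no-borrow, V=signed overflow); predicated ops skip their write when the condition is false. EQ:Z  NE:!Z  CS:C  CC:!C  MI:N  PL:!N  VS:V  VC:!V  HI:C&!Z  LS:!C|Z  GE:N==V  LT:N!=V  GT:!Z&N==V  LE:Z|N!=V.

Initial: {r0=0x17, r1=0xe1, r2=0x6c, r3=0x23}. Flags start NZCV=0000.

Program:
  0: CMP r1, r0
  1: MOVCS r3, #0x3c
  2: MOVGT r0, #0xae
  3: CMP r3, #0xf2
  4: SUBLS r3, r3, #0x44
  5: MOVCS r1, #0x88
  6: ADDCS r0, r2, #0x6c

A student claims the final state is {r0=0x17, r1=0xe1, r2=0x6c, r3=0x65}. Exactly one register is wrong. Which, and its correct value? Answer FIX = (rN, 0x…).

[0] flags=1010 → (cmp)
[1] flags=1010 CS?T → r3=0x3c
[2] flags=1010 GT?F → skip
[3] flags=0000 → (cmp)
[4] flags=0000 LS?T → r3=0xf8
[5] flags=0000 CS?F → skip
[6] flags=0000 CS?F → skip

FIX = (r3, 0xf8)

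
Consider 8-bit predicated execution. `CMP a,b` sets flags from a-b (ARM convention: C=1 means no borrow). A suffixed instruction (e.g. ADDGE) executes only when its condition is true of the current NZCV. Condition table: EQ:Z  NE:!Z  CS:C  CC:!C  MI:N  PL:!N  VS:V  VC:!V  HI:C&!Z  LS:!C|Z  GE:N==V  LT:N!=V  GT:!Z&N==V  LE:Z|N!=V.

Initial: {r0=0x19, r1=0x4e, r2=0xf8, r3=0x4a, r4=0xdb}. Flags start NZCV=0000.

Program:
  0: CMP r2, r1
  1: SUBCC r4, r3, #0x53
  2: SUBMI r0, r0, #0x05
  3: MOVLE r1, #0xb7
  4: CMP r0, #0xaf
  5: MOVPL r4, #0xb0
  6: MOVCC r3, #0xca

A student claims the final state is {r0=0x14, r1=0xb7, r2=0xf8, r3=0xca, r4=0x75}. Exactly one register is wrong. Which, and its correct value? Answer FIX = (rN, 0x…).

[0] flags=1010 → (cmp)
[1] flags=1010 CC?F → skip
[2] flags=1010 MI?T → r0=0x14
[3] flags=1010 LE?T → r1=0xb7
[4] flags=0000 → (cmp)
[5] flags=0000 PL?T → r4=0xb0
[6] flags=0000 CC?T → r3=0xca

FIX = (r4, 0xb0)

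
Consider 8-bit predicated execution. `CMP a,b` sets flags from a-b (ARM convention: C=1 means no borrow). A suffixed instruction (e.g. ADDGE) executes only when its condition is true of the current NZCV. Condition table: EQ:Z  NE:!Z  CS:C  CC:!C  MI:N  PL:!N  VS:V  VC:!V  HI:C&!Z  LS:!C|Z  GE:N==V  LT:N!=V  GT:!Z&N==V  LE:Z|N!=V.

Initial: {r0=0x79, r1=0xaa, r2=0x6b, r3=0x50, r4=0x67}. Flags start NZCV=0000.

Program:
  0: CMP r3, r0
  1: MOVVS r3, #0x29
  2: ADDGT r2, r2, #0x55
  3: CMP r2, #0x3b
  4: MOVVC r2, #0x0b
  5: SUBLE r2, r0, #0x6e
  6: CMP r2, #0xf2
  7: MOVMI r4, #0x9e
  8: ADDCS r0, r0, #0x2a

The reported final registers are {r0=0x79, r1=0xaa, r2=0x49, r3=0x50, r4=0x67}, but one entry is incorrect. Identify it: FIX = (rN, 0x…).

FIX = (r2, 0x0b)

[0] flags=1000 → (cmp)
[1] flags=1000 VS?F → skip
[2] flags=1000 GT?F → skip
[3] flags=0010 → (cmp)
[4] flags=0010 VC?T → r2=0x0b
[5] flags=0010 LE?F → skip
[6] flags=0000 → (cmp)
[7] flags=0000 MI?F → skip
[8] flags=0000 CS?F → skip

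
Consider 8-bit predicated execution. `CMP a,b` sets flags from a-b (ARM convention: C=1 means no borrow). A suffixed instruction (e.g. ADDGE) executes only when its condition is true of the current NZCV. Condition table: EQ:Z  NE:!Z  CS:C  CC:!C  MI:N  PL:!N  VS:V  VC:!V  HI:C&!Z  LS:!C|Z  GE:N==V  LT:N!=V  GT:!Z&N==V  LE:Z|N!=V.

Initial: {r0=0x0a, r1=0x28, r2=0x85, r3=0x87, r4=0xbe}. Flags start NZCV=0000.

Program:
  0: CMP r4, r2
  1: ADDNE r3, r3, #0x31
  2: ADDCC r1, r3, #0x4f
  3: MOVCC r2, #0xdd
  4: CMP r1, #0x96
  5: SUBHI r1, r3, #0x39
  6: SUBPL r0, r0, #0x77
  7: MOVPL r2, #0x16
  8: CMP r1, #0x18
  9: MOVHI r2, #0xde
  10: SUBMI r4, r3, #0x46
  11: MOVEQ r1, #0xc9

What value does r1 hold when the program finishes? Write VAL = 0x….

0: ✓ CMP  NZCV=0010
1: ✓ ADDNE  r3←0xb8
2: · ADDCC
3: · MOVCC
4: ✓ CMP  NZCV=1001
5: · SUBHI
6: · SUBPL
7: · MOVPL
8: ✓ CMP  NZCV=0010
9: ✓ MOVHI  r2←0xde
10: · SUBMI
11: · MOVEQ

VAL = 0x28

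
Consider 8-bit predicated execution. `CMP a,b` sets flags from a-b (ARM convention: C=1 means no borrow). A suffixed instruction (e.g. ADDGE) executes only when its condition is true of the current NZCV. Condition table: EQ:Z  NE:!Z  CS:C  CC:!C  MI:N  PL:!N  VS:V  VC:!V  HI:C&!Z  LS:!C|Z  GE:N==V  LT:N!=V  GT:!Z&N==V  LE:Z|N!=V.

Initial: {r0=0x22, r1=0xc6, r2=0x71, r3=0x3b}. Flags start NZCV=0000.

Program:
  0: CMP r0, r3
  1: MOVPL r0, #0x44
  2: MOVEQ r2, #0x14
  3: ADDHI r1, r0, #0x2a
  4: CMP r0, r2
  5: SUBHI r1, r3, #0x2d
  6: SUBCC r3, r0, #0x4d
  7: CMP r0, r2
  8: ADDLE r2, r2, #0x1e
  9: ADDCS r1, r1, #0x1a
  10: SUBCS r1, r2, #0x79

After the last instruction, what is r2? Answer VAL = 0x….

[0] flags=1000 → (cmp)
[1] flags=1000 PL?F → skip
[2] flags=1000 EQ?F → skip
[3] flags=1000 HI?F → skip
[4] flags=1000 → (cmp)
[5] flags=1000 HI?F → skip
[6] flags=1000 CC?T → r3=0xd5
[7] flags=1000 → (cmp)
[8] flags=1000 LE?T → r2=0x8f
[9] flags=1000 CS?F → skip
[10] flags=1000 CS?F → skip

VAL = 0x8f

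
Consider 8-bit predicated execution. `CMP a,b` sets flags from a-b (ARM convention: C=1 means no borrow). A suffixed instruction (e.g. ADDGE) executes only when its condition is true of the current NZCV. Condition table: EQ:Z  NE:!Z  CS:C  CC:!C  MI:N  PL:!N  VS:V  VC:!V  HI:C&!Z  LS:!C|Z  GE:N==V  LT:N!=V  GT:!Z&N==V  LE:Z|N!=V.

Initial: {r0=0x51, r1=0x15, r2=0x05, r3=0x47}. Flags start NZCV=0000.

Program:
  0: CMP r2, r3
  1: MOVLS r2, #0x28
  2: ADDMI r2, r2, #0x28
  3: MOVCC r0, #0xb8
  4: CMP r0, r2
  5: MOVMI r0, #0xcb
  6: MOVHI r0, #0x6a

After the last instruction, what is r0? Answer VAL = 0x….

VAL = 0x6a

[0] flags=1000 → (cmp)
[1] flags=1000 LS?T → r2=0x28
[2] flags=1000 MI?T → r2=0x50
[3] flags=1000 CC?T → r0=0xb8
[4] flags=0011 → (cmp)
[5] flags=0011 MI?F → skip
[6] flags=0011 HI?T → r0=0x6a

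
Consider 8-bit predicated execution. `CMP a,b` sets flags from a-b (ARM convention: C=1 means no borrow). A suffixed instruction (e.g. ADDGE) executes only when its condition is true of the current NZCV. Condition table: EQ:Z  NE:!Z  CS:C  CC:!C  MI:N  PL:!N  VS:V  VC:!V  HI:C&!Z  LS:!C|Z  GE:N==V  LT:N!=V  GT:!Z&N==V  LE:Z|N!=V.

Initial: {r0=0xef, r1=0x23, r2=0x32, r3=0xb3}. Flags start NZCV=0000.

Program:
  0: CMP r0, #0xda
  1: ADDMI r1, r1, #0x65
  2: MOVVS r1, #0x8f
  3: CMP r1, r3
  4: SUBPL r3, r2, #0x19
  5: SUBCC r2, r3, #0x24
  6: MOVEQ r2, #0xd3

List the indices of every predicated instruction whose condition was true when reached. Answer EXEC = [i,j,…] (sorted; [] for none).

0: ✓ CMP  NZCV=0010
1: · ADDMI
2: · MOVVS
3: ✓ CMP  NZCV=0000
4: ✓ SUBPL  r3←0x19
5: ✓ SUBCC  r2←0xf5
6: · MOVEQ

EXEC = [4,5]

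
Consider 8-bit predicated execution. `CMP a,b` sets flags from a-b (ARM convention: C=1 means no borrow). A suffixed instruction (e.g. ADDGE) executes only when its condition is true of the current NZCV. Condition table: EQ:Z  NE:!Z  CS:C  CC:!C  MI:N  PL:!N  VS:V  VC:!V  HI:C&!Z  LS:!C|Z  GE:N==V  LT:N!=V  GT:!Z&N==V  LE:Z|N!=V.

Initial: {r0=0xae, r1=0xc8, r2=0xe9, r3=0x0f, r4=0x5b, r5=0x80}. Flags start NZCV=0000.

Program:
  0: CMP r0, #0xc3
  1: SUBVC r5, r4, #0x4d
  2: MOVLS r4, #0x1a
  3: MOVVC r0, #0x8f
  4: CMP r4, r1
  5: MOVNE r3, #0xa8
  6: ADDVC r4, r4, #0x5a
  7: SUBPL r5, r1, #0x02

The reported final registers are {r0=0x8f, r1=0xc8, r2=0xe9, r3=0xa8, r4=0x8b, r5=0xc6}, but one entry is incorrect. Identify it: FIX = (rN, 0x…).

0: ✓ CMP  NZCV=1000
1: ✓ SUBVC  r5←0x0e
2: ✓ MOVLS  r4←0x1a
3: ✓ MOVVC  r0←0x8f
4: ✓ CMP  NZCV=0000
5: ✓ MOVNE  r3←0xa8
6: ✓ ADDVC  r4←0x74
7: ✓ SUBPL  r5←0xc6

FIX = (r4, 0x74)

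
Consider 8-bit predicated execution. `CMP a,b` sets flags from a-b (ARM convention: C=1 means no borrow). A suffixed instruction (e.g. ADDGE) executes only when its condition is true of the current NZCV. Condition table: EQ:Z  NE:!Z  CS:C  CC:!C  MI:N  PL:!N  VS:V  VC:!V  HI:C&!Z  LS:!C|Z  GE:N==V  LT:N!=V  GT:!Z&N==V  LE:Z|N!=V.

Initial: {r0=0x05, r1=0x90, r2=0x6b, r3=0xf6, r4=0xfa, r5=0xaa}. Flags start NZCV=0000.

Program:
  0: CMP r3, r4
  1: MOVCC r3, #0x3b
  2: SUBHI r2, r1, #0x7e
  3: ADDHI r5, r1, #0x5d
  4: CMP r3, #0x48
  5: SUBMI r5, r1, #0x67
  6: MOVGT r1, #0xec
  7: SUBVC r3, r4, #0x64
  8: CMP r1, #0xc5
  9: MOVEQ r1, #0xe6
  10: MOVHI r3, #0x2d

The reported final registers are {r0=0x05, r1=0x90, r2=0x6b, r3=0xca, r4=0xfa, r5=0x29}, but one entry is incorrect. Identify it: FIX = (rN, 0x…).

FIX = (r3, 0x96)

[0] flags=1000 → (cmp)
[1] flags=1000 CC?T → r3=0x3b
[2] flags=1000 HI?F → skip
[3] flags=1000 HI?F → skip
[4] flags=1000 → (cmp)
[5] flags=1000 MI?T → r5=0x29
[6] flags=1000 GT?F → skip
[7] flags=1000 VC?T → r3=0x96
[8] flags=1000 → (cmp)
[9] flags=1000 EQ?F → skip
[10] flags=1000 HI?F → skip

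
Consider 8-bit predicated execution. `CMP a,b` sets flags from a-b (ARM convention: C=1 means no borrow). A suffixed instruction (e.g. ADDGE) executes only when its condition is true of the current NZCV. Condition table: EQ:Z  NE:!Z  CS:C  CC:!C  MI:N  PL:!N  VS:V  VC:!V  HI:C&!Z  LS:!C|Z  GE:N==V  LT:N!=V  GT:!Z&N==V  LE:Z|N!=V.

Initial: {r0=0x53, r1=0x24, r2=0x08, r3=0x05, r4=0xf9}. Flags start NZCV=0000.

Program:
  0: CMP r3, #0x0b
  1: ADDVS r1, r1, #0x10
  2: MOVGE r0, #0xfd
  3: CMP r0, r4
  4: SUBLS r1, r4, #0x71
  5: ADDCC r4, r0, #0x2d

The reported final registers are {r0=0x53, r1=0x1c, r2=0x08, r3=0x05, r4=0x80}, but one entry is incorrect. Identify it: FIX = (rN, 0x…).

FIX = (r1, 0x88)

0: ✓ CMP  NZCV=1000
1: · ADDVS
2: · MOVGE
3: ✓ CMP  NZCV=0000
4: ✓ SUBLS  r1←0x88
5: ✓ ADDCC  r4←0x80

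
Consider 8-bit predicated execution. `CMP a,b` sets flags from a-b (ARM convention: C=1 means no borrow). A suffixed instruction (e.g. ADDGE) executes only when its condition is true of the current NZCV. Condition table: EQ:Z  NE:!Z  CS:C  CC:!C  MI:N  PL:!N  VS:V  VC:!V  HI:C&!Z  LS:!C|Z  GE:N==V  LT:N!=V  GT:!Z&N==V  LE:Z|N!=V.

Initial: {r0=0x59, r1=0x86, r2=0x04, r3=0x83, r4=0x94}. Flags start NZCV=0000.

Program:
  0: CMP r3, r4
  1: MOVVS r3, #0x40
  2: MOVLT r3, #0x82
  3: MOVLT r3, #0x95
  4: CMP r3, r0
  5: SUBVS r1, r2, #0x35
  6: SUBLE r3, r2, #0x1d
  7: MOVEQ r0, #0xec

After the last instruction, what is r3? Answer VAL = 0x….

0: ✓ CMP  NZCV=1000
1: · MOVVS
2: ✓ MOVLT  r3←0x82
3: ✓ MOVLT  r3←0x95
4: ✓ CMP  NZCV=0011
5: ✓ SUBVS  r1←0xcf
6: ✓ SUBLE  r3←0xe7
7: · MOVEQ

VAL = 0xe7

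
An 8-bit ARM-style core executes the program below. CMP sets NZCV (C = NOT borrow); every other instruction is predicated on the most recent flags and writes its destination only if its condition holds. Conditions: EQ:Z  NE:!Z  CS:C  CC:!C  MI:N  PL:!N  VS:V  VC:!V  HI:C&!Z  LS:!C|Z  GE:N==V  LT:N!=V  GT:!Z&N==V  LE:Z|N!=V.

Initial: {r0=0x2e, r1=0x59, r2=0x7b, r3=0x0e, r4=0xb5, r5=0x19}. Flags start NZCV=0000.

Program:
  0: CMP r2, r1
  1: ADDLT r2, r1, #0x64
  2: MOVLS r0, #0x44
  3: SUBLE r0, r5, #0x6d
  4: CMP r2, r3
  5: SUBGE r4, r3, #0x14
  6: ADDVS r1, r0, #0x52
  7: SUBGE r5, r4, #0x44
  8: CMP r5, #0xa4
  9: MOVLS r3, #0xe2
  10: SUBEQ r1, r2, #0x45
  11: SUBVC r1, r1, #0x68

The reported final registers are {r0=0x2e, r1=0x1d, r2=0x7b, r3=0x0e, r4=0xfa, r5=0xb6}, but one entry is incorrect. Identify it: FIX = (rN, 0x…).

0: ✓ CMP  NZCV=0010
1: · ADDLT
2: · MOVLS
3: · SUBLE
4: ✓ CMP  NZCV=0010
5: ✓ SUBGE  r4←0xfa
6: · ADDVS
7: ✓ SUBGE  r5←0xb6
8: ✓ CMP  NZCV=0010
9: · MOVLS
10: · SUBEQ
11: ✓ SUBVC  r1←0xf1

FIX = (r1, 0xf1)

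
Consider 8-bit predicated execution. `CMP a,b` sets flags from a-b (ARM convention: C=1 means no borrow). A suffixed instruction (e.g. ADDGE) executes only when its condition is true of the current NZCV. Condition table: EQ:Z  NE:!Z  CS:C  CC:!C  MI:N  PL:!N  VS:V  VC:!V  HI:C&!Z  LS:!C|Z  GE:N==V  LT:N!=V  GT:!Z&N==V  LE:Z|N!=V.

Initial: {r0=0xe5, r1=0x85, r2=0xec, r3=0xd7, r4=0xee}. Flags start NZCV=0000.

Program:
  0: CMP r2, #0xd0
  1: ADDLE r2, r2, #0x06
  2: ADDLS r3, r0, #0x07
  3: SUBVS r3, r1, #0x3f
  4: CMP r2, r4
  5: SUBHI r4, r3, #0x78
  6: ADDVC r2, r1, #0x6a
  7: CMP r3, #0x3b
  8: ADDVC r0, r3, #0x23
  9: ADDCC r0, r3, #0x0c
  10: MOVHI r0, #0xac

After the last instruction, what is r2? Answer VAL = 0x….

0: ✓ CMP  NZCV=0010
1: · ADDLE
2: · ADDLS
3: · SUBVS
4: ✓ CMP  NZCV=1000
5: · SUBHI
6: ✓ ADDVC  r2←0xef
7: ✓ CMP  NZCV=1010
8: ✓ ADDVC  r0←0xfa
9: · ADDCC
10: ✓ MOVHI  r0←0xac

VAL = 0xef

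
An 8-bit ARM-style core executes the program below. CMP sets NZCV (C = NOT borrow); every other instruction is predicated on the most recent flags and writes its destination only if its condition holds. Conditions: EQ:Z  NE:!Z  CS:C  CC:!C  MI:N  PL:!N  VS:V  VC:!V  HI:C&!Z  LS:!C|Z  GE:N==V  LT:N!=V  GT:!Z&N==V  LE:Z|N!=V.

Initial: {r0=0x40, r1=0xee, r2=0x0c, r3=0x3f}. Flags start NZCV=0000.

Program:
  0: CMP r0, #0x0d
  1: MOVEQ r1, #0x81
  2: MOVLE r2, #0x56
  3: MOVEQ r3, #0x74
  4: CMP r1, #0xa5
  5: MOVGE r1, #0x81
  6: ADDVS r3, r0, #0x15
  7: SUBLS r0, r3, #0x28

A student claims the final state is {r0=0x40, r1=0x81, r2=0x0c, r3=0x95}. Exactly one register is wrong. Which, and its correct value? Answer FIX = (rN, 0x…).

FIX = (r3, 0x3f)

[0] flags=0010 → (cmp)
[1] flags=0010 EQ?F → skip
[2] flags=0010 LE?F → skip
[3] flags=0010 EQ?F → skip
[4] flags=0010 → (cmp)
[5] flags=0010 GE?T → r1=0x81
[6] flags=0010 VS?F → skip
[7] flags=0010 LS?F → skip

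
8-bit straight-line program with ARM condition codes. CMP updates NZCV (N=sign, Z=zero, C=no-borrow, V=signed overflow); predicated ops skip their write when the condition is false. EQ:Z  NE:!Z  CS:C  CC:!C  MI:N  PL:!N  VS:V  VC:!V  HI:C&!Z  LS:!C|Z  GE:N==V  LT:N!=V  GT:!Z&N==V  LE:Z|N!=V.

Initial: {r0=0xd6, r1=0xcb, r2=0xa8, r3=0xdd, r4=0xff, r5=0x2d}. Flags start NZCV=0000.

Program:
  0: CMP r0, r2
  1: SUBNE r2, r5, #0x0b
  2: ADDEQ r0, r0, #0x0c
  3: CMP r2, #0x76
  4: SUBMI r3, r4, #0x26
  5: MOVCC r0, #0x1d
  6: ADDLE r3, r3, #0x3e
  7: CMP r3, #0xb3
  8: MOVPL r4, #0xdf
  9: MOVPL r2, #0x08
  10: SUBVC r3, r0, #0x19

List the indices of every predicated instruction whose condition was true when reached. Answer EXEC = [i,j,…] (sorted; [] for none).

0: ✓ CMP  NZCV=0010
1: ✓ SUBNE  r2←0x22
2: · ADDEQ
3: ✓ CMP  NZCV=1000
4: ✓ SUBMI  r3←0xd9
5: ✓ MOVCC  r0←0x1d
6: ✓ ADDLE  r3←0x17
7: ✓ CMP  NZCV=0000
8: ✓ MOVPL  r4←0xdf
9: ✓ MOVPL  r2←0x08
10: ✓ SUBVC  r3←0x04

EXEC = [1,4,5,6,8,9,10]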